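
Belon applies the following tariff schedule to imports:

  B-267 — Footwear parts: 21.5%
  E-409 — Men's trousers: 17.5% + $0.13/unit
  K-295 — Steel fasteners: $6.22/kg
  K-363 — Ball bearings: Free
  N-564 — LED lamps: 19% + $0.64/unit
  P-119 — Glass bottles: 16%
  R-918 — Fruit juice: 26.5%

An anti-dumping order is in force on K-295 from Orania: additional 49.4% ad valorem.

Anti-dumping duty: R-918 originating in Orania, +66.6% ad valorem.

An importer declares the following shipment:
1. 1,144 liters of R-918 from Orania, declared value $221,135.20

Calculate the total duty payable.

$205,876.87

Line 1 (R-918, Orania, 1,144 liters, $221,135.20):
Base rate for R-918 is 26.5%.
Additional duty on R-918 from Orania: +66.6%. Applied ad valorem rate: 26.5% + 66.6% = 93.1%.
Duty = $221,135.20 × 93.1% = $205,876.87.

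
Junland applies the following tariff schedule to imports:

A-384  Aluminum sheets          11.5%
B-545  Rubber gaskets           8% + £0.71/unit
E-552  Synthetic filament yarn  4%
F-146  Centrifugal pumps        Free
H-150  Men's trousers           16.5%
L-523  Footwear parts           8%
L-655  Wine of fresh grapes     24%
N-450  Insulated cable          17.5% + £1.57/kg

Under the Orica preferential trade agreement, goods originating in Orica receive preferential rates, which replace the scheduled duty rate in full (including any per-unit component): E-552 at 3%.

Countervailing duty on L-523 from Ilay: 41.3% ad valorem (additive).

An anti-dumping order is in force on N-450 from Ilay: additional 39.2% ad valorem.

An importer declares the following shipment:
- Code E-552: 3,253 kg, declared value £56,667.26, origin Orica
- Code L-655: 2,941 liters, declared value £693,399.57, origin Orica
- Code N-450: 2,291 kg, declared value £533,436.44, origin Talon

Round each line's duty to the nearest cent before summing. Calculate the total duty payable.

£265,064.17

Line 1 (E-552, Orica, 3,253 kg, £56,667.26):
Base rate for E-552 is 4%.
Origin Orica qualifies under the Junland–Orica agreement and E-552 is covered: preferential rate 3% applies instead.
Duty = £56,667.26 × 3% = £1,700.02.
Line 2 (L-655, Orica, 2,941 liters, £693,399.57):
Base rate for L-655 is 24%.
Origin Orica is the FTA partner but L-655 is not on the preference list; base rate stands.
Duty = £693,399.57 × 24% = £166,415.90.
Line 3 (N-450, Talon, 2,291 kg, £533,436.44):
Base rate for N-450 is 17.5% + £1.57/kg.
The additional-duty order on N-450 targets Ilay, not Talon; it does not apply.
Duty = £533,436.44 × 17.5% + 2,291 × £1.57 = £96,948.25.
Total = £1,700.02 + £166,415.90 + £96,948.25 = £265,064.17.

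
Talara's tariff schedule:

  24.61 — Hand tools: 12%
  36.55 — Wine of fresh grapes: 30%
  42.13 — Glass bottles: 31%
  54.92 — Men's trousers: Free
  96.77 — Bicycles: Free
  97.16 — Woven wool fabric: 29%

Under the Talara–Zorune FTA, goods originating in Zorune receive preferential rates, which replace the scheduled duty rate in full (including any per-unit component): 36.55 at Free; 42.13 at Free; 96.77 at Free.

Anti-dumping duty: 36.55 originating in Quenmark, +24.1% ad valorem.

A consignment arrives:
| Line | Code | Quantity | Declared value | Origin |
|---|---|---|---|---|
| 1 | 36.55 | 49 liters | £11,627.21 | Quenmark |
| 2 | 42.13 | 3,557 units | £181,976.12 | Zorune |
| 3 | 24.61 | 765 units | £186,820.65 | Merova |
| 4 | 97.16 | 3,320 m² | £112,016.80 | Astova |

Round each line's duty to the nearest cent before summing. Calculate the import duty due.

Line 1 (36.55, Quenmark, 49 liters, £11,627.21):
Base rate for 36.55 is 30%.
36.55 has an FTA preferential rate, but origin Quenmark is not Zorune; base rate stands.
Additional duty on 36.55 from Quenmark: +24.1%. Applied ad valorem rate: 30% + 24.1% = 54.1%.
Duty = £11,627.21 × 54.1% = £6,290.32.
Line 2 (42.13, Zorune, 3,557 units, £181,976.12):
Base rate for 42.13 is 31%.
Origin Zorune qualifies under the Talara–Zorune agreement and 42.13 is covered: preferential rate Free applies instead.
Duty = £181,976.12 × 0% = £0.00.
Line 3 (24.61, Merova, 765 units, £186,820.65):
Base rate for 24.61 is 12%.
Duty = £186,820.65 × 12% = £22,418.48.
Line 4 (97.16, Astova, 3,320 m², £112,016.80):
Base rate for 97.16 is 29%.
Duty = £112,016.80 × 29% = £32,484.87.
Total = £6,290.32 + £0.00 + £22,418.48 + £32,484.87 = £61,193.67.

£61,193.67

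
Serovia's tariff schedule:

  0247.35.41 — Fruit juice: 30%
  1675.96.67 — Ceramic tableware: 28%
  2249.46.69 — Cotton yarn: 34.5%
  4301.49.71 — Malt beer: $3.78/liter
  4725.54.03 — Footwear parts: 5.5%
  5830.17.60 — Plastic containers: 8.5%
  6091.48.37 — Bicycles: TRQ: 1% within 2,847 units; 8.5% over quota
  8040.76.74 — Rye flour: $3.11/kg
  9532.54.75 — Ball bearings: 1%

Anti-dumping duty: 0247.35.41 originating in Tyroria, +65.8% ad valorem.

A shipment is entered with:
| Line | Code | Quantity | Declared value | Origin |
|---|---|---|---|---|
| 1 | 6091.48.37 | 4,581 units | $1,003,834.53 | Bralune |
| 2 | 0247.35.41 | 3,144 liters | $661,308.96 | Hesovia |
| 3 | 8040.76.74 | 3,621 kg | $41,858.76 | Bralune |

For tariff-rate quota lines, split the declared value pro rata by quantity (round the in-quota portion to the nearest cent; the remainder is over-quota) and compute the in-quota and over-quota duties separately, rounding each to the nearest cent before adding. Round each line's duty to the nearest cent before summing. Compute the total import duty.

$248,190.20

Line 1 (6091.48.37, Bralune, 4,581 units, $1,003,834.53):
Code 6091.48.37 is under a tariff-rate quota (threshold 2,847 units). In-quota: 2,847 units at 1%; over-quota: 1,734 units at 8.5%.
Pro-rata value split: in-quota = $1,003,834.53 × 2,847/4,581 = $623,863.11; over-quota = $1,003,834.53 − $623,863.11 = $379,971.42.
In-quota duty = $623,863.11 × 1% = $6,238.63. Over-quota duty = $379,971.42 × 8.5% = $32,297.57.
Line duty = $6,238.63 + $32,297.57 = $38,536.20.
Line 2 (0247.35.41, Hesovia, 3,144 liters, $661,308.96):
Base rate for 0247.35.41 is 30%.
The additional-duty order on 0247.35.41 targets Tyroria, not Hesovia; it does not apply.
Duty = $661,308.96 × 30% = $198,392.69.
Line 3 (8040.76.74, Bralune, 3,621 kg, $41,858.76):
Base rate for 8040.76.74 is $3.11/kg.
Duty = 3,621 × $3.11 = $11,261.31.
Total = $38,536.20 + $198,392.69 + $11,261.31 = $248,190.20.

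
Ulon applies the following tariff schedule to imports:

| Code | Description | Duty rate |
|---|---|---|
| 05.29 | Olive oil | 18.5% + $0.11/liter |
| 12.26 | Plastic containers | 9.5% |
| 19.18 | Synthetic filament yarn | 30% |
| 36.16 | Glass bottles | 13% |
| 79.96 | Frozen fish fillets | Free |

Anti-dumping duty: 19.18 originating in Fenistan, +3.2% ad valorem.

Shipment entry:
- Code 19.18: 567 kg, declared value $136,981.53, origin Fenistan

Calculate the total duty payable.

$45,477.87

Line 1 (19.18, Fenistan, 567 kg, $136,981.53):
Base rate for 19.18 is 30%.
Additional duty on 19.18 from Fenistan: +3.2%. Applied ad valorem rate: 30% + 3.2% = 33.2%.
Duty = $136,981.53 × 33.2% = $45,477.87.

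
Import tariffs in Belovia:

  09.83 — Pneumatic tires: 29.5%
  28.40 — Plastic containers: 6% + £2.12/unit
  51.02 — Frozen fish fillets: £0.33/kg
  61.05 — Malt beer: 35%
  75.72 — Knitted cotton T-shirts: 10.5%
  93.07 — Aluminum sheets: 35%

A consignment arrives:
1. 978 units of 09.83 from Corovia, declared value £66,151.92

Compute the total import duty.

Line 1 (09.83, Corovia, 978 units, £66,151.92):
Base rate for 09.83 is 29.5%.
Duty = £66,151.92 × 29.5% = £19,514.82.

£19,514.82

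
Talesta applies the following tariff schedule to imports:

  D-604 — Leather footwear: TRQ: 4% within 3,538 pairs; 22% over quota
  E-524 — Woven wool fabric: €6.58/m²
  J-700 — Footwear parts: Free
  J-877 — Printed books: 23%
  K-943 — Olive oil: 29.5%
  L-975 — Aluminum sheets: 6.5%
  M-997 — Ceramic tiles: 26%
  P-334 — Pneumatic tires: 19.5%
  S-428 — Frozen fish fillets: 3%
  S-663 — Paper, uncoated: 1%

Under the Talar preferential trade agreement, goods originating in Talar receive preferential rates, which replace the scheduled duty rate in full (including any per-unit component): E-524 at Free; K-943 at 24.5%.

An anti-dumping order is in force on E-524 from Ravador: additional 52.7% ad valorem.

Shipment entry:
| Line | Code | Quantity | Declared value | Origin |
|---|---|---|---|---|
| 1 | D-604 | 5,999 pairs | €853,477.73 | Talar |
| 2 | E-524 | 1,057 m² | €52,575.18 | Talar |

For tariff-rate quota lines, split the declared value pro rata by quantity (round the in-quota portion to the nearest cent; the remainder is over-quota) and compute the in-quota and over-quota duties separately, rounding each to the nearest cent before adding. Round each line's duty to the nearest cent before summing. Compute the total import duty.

€97,161.87

Line 1 (D-604, Talar, 5,999 pairs, €853,477.73):
Code D-604 is under a tariff-rate quota (threshold 3,538 pairs). In-quota: 3,538 pairs at 4%; over-quota: 2,461 pairs at 22%.
Pro-rata value split: in-quota = €853,477.73 × 3,538/5,999 = €503,351.26; over-quota = €853,477.73 − €503,351.26 = €350,126.47.
In-quota duty = €503,351.26 × 4% = €20,134.05. Over-quota duty = €350,126.47 × 22% = €77,027.82.
Line duty = €20,134.05 + €77,027.82 = €97,161.87.
Line 2 (E-524, Talar, 1,057 m², €52,575.18):
Base rate for E-524 is €6.58/m².
Origin Talar qualifies under the Talesta–Talar agreement and E-524 is covered: preferential rate Free applies instead.
The additional-duty order on E-524 targets Ravador, not Talar; it does not apply.
Duty = €52,575.18 × 0% = €0.00.
Total = €97,161.87 + €0.00 = €97,161.87.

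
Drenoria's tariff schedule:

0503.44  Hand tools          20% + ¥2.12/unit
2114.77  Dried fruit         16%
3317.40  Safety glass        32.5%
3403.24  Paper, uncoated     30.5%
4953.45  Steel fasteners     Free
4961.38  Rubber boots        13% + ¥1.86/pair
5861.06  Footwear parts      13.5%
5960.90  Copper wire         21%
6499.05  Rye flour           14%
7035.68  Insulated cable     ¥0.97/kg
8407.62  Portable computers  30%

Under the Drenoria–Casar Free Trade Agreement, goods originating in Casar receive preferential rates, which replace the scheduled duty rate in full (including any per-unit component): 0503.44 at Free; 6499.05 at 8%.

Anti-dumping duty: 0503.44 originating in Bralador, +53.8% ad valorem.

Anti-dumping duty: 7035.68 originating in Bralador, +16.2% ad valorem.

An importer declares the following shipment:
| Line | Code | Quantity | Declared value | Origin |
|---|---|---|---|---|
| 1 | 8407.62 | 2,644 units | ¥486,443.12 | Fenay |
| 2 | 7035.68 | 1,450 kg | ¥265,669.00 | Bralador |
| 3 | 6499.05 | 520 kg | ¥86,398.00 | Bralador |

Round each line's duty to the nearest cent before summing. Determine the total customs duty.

¥202,473.54

Line 1 (8407.62, Fenay, 2,644 units, ¥486,443.12):
Base rate for 8407.62 is 30%.
Duty = ¥486,443.12 × 30% = ¥145,932.94.
Line 2 (7035.68, Bralador, 1,450 kg, ¥265,669.00):
Base rate for 7035.68 is ¥0.97/kg.
Additional duty on 7035.68 from Bralador: +16.2% ad valorem. Applied ad valorem rate = 16.2%.
Duty = ¥265,669.00 × 16.2% + 1,450 × ¥0.97 = ¥44,444.88.
Line 3 (6499.05, Bralador, 520 kg, ¥86,398.00):
Base rate for 6499.05 is 14%.
6499.05 has an FTA preferential rate, but origin Bralador is not Casar; base rate stands.
Duty = ¥86,398.00 × 14% = ¥12,095.72.
Total = ¥145,932.94 + ¥44,444.88 + ¥12,095.72 = ¥202,473.54.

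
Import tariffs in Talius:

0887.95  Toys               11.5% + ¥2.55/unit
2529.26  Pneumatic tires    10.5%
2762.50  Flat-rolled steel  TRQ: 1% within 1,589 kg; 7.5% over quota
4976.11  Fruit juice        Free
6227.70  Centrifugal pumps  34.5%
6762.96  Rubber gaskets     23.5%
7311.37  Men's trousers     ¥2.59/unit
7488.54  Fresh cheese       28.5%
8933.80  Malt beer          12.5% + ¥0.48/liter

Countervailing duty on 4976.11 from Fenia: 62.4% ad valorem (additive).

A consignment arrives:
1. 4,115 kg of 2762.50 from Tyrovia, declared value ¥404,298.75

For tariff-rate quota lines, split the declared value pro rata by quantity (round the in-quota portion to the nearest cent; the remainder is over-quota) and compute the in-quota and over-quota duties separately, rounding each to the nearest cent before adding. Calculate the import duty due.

¥20,174.65

Line 1 (2762.50, Tyrovia, 4,115 kg, ¥404,298.75):
Code 2762.50 is under a tariff-rate quota (threshold 1,589 kg). In-quota: 1,589 kg at 1%; over-quota: 2,526 kg at 7.5%.
Pro-rata value split: in-quota = ¥404,298.75 × 1,589/4,115 = ¥156,119.25; over-quota = ¥404,298.75 − ¥156,119.25 = ¥248,179.50.
In-quota duty = ¥156,119.25 × 1% = ¥1,561.19. Over-quota duty = ¥248,179.50 × 7.5% = ¥18,613.46.
Line duty = ¥1,561.19 + ¥18,613.46 = ¥20,174.65.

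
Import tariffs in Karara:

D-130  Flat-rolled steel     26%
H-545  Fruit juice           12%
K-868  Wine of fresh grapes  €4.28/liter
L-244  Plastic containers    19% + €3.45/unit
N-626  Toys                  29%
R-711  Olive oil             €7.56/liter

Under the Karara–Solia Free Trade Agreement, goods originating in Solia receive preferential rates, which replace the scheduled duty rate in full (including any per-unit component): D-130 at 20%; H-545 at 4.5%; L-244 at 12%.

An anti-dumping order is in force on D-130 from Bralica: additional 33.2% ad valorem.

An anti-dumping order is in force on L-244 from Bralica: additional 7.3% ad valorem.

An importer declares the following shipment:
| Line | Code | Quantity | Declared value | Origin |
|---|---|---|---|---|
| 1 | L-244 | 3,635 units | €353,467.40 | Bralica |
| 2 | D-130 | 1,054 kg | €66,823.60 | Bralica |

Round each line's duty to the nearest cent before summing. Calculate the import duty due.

Line 1 (L-244, Bralica, 3,635 units, €353,467.40):
Base rate for L-244 is 19% + €3.45/unit.
L-244 has an FTA preferential rate, but origin Bralica is not Solia; base rate stands.
Additional duty on L-244 from Bralica: +7.3%. Applied ad valorem rate: 19% + 7.3% = 26.3%.
Duty = €353,467.40 × 26.3% + 3,635 × €3.45 = €105,502.68.
Line 2 (D-130, Bralica, 1,054 kg, €66,823.60):
Base rate for D-130 is 26%.
D-130 has an FTA preferential rate, but origin Bralica is not Solia; base rate stands.
Additional duty on D-130 from Bralica: +33.2%. Applied ad valorem rate: 26% + 33.2% = 59.2%.
Duty = €66,823.60 × 59.2% = €39,559.57.
Total = €105,502.68 + €39,559.57 = €145,062.25.

€145,062.25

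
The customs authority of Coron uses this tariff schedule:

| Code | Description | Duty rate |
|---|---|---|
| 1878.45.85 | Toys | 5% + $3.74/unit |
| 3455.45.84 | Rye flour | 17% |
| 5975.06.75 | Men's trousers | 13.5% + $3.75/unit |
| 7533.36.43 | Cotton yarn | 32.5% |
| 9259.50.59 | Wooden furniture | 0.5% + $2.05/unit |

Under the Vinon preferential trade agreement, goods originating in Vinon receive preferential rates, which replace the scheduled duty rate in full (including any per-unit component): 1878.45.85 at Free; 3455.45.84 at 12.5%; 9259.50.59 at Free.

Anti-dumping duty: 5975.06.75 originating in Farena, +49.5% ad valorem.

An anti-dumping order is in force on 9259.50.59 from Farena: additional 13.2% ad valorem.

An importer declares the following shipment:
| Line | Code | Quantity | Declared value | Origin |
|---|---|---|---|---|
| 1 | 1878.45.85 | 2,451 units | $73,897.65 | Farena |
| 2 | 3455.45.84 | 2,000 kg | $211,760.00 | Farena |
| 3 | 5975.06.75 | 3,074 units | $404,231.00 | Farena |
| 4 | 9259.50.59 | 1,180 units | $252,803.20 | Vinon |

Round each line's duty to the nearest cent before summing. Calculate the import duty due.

$315,053.85

Line 1 (1878.45.85, Farena, 2,451 units, $73,897.65):
Base rate for 1878.45.85 is 5% + $3.74/unit.
1878.45.85 has an FTA preferential rate, but origin Farena is not Vinon; base rate stands.
Duty = $73,897.65 × 5% + 2,451 × $3.74 = $12,861.62.
Line 2 (3455.45.84, Farena, 2,000 kg, $211,760.00):
Base rate for 3455.45.84 is 17%.
3455.45.84 has an FTA preferential rate, but origin Farena is not Vinon; base rate stands.
Duty = $211,760.00 × 17% = $35,999.20.
Line 3 (5975.06.75, Farena, 3,074 units, $404,231.00):
Base rate for 5975.06.75 is 13.5% + $3.75/unit.
Additional duty on 5975.06.75 from Farena: +49.5%. Applied ad valorem rate: 13.5% + 49.5% = 63%.
Duty = $404,231.00 × 63% + 3,074 × $3.75 = $266,193.03.
Line 4 (9259.50.59, Vinon, 1,180 units, $252,803.20):
Base rate for 9259.50.59 is 0.5% + $2.05/unit.
Origin Vinon qualifies under the Coron–Vinon agreement and 9259.50.59 is covered: preferential rate Free applies instead.
The additional-duty order on 9259.50.59 targets Farena, not Vinon; it does not apply.
Duty = $252,803.20 × 0% = $0.00.
Total = $12,861.62 + $35,999.20 + $266,193.03 + $0.00 = $315,053.85.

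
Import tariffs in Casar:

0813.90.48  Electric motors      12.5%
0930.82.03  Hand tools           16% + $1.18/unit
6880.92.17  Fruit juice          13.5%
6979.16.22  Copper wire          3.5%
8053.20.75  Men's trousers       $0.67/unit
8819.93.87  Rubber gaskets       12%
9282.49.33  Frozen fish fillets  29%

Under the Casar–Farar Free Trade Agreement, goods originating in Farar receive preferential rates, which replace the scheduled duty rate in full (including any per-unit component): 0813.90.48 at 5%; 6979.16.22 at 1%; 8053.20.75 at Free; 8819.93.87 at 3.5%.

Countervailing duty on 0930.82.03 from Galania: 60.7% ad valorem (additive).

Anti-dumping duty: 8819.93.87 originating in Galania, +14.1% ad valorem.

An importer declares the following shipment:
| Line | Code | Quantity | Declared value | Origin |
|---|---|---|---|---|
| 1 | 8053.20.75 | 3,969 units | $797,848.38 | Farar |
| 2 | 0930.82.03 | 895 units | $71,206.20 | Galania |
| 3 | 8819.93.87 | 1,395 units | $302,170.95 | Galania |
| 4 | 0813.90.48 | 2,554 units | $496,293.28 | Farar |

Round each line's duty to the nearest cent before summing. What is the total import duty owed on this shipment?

Line 1 (8053.20.75, Farar, 3,969 units, $797,848.38):
Base rate for 8053.20.75 is $0.67/unit.
Origin Farar qualifies under the Casar–Farar agreement and 8053.20.75 is covered: preferential rate Free applies instead.
Duty = $797,848.38 × 0% = $0.00.
Line 2 (0930.82.03, Galania, 895 units, $71,206.20):
Base rate for 0930.82.03 is 16% + $1.18/unit.
Additional duty on 0930.82.03 from Galania: +60.7%. Applied ad valorem rate: 16% + 60.7% = 76.7%.
Duty = $71,206.20 × 76.7% + 895 × $1.18 = $55,671.26.
Line 3 (8819.93.87, Galania, 1,395 units, $302,170.95):
Base rate for 8819.93.87 is 12%.
8819.93.87 has an FTA preferential rate, but origin Galania is not Farar; base rate stands.
Additional duty on 8819.93.87 from Galania: +14.1%. Applied ad valorem rate: 12% + 14.1% = 26.1%.
Duty = $302,170.95 × 26.1% = $78,866.62.
Line 4 (0813.90.48, Farar, 2,554 units, $496,293.28):
Base rate for 0813.90.48 is 12.5%.
Origin Farar qualifies under the Casar–Farar agreement and 0813.90.48 is covered: preferential rate 5% applies instead.
Duty = $496,293.28 × 5% = $24,814.66.
Total = $0.00 + $55,671.26 + $78,866.62 + $24,814.66 = $159,352.54.

$159,352.54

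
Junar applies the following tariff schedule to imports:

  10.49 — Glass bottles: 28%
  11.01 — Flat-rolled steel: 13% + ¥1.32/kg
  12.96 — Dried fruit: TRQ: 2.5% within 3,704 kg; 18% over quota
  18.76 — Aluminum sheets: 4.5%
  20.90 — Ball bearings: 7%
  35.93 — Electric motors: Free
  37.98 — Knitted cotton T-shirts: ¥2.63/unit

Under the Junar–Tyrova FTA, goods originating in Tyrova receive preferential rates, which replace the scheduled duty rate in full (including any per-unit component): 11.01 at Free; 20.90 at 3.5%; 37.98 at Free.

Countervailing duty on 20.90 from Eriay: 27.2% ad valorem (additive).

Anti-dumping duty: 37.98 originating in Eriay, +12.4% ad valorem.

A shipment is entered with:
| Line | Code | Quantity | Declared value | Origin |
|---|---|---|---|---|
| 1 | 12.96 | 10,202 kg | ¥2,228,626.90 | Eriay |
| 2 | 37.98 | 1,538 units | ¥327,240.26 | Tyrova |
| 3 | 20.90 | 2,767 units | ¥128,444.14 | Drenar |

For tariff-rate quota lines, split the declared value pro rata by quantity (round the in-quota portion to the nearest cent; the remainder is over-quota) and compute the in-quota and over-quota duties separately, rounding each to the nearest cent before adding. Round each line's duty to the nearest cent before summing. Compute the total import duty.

¥284,727.42

Line 1 (12.96, Eriay, 10,202 kg, ¥2,228,626.90):
Code 12.96 is under a tariff-rate quota (threshold 3,704 kg). In-quota: 3,704 kg at 2.5%; over-quota: 6,498 kg at 18%.
Pro-rata value split: in-quota = ¥2,228,626.90 × 3,704/10,202 = ¥809,138.80; over-quota = ¥2,228,626.90 − ¥809,138.80 = ¥1,419,488.10.
In-quota duty = ¥809,138.80 × 2.5% = ¥20,228.47. Over-quota duty = ¥1,419,488.10 × 18% = ¥255,507.86.
Line duty = ¥20,228.47 + ¥255,507.86 = ¥275,736.33.
Line 2 (37.98, Tyrova, 1,538 units, ¥327,240.26):
Base rate for 37.98 is ¥2.63/unit.
Origin Tyrova qualifies under the Junar–Tyrova agreement and 37.98 is covered: preferential rate Free applies instead.
The additional-duty order on 37.98 targets Eriay, not Tyrova; it does not apply.
Duty = ¥327,240.26 × 0% = ¥0.00.
Line 3 (20.90, Drenar, 2,767 units, ¥128,444.14):
Base rate for 20.90 is 7%.
20.90 has an FTA preferential rate, but origin Drenar is not Tyrova; base rate stands.
The additional-duty order on 20.90 targets Eriay, not Drenar; it does not apply.
Duty = ¥128,444.14 × 7% = ¥8,991.09.
Total = ¥275,736.33 + ¥0.00 + ¥8,991.09 = ¥284,727.42.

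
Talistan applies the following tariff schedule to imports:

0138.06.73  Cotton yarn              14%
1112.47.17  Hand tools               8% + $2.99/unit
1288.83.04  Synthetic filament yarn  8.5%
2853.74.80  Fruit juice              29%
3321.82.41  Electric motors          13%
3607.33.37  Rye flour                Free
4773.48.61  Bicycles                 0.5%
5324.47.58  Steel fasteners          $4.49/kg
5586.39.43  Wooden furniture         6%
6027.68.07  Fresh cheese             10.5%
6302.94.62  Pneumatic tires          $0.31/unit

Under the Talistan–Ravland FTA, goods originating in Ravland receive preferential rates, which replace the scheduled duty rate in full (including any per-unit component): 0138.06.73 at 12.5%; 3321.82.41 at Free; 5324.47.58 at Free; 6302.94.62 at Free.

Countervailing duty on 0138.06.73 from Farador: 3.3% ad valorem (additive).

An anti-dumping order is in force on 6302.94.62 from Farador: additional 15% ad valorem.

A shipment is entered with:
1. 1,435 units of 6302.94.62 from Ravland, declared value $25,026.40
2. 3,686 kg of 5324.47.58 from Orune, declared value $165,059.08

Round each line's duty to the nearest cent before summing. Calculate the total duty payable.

$16,550.14

Line 1 (6302.94.62, Ravland, 1,435 units, $25,026.40):
Base rate for 6302.94.62 is $0.31/unit.
Origin Ravland qualifies under the Talistan–Ravland agreement and 6302.94.62 is covered: preferential rate Free applies instead.
The additional-duty order on 6302.94.62 targets Farador, not Ravland; it does not apply.
Duty = $25,026.40 × 0% = $0.00.
Line 2 (5324.47.58, Orune, 3,686 kg, $165,059.08):
Base rate for 5324.47.58 is $4.49/kg.
5324.47.58 has an FTA preferential rate, but origin Orune is not Ravland; base rate stands.
Duty = 3,686 × $4.49 = $16,550.14.
Total = $0.00 + $16,550.14 = $16,550.14.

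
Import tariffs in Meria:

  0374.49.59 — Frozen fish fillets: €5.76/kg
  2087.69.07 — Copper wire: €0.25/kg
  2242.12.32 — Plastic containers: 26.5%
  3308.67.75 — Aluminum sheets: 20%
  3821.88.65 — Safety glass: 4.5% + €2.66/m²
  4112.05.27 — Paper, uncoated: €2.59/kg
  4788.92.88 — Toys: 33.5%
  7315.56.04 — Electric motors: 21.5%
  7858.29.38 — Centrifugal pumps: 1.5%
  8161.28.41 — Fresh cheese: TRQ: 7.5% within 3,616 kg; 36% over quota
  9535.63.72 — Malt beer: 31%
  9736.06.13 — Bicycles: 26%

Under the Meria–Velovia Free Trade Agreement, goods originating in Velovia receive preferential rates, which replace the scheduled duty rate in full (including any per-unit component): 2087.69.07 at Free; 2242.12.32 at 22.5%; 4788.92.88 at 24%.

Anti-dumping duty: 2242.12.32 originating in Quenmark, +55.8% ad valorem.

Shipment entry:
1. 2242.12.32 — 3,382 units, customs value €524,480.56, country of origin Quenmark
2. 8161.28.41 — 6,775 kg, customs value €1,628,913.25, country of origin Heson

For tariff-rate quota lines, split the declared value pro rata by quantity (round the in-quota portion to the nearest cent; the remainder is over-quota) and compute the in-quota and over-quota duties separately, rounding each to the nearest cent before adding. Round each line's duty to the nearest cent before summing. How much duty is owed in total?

€770,278.73

Line 1 (2242.12.32, Quenmark, 3,382 units, €524,480.56):
Base rate for 2242.12.32 is 26.5%.
2242.12.32 has an FTA preferential rate, but origin Quenmark is not Velovia; base rate stands.
Additional duty on 2242.12.32 from Quenmark: +55.8%. Applied ad valorem rate: 26.5% + 55.8% = 82.3%.
Duty = €524,480.56 × 82.3% = €431,647.50.
Line 2 (8161.28.41, Heson, 6,775 kg, €1,628,913.25):
Code 8161.28.41 is under a tariff-rate quota (threshold 3,616 kg). In-quota: 3,616 kg at 7.5%; over-quota: 3,159 kg at 36%.
Pro-rata value split: in-quota = €1,628,913.25 × 3,616/6,775 = €869,394.88; over-quota = €1,628,913.25 − €869,394.88 = €759,518.37.
In-quota duty = €869,394.88 × 7.5% = €65,204.62. Over-quota duty = €759,518.37 × 36% = €273,426.61.
Line duty = €65,204.62 + €273,426.61 = €338,631.23.
Total = €431,647.50 + €338,631.23 = €770,278.73.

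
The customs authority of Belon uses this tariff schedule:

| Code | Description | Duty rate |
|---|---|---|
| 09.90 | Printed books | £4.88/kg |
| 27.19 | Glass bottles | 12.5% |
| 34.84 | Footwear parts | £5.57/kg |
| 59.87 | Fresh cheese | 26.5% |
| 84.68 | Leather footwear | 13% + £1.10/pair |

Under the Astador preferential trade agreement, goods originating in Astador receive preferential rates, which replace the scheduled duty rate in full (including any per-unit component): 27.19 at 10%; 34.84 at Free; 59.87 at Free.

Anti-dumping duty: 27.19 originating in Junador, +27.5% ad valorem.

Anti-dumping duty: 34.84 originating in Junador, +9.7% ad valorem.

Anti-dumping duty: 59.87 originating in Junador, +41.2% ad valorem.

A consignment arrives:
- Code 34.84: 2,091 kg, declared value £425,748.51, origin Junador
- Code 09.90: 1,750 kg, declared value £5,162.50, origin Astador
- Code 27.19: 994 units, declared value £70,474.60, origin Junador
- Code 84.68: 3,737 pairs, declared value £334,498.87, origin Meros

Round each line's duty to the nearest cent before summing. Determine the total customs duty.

Line 1 (34.84, Junador, 2,091 kg, £425,748.51):
Base rate for 34.84 is £5.57/kg.
34.84 has an FTA preferential rate, but origin Junador is not Astador; base rate stands.
Additional duty on 34.84 from Junador: +9.7% ad valorem. Applied ad valorem rate = 9.7%.
Duty = £425,748.51 × 9.7% + 2,091 × £5.57 = £52,944.48.
Line 2 (09.90, Astador, 1,750 kg, £5,162.50):
Base rate for 09.90 is £4.88/kg.
Origin Astador is the FTA partner but 09.90 is not on the preference list; base rate stands.
Duty = 1,750 × £4.88 = £8,540.00.
Line 3 (27.19, Junador, 994 units, £70,474.60):
Base rate for 27.19 is 12.5%.
27.19 has an FTA preferential rate, but origin Junador is not Astador; base rate stands.
Additional duty on 27.19 from Junador: +27.5%. Applied ad valorem rate: 12.5% + 27.5% = 40%.
Duty = £70,474.60 × 40% = £28,189.84.
Line 4 (84.68, Meros, 3,737 pairs, £334,498.87):
Base rate for 84.68 is 13% + £1.10/pair.
Duty = £334,498.87 × 13% + 3,737 × £1.10 = £47,595.55.
Total = £52,944.48 + £8,540.00 + £28,189.84 + £47,595.55 = £137,269.87.

£137,269.87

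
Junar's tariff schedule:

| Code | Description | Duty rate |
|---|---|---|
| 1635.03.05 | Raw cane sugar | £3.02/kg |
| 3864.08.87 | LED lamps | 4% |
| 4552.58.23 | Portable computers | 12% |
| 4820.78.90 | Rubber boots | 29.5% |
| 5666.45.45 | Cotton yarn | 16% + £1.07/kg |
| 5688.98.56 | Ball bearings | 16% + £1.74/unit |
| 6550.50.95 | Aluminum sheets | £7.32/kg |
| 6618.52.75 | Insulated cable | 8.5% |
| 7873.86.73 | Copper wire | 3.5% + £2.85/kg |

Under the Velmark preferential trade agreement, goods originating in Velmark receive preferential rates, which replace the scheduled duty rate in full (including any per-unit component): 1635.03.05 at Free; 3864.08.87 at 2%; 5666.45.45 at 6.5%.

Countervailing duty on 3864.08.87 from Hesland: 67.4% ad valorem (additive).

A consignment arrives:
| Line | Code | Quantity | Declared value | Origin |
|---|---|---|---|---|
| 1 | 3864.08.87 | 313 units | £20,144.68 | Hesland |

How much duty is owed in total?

£14,383.30

Line 1 (3864.08.87, Hesland, 313 units, £20,144.68):
Base rate for 3864.08.87 is 4%.
3864.08.87 has an FTA preferential rate, but origin Hesland is not Velmark; base rate stands.
Additional duty on 3864.08.87 from Hesland: +67.4%. Applied ad valorem rate: 4% + 67.4% = 71.4%.
Duty = £20,144.68 × 71.4% = £14,383.30.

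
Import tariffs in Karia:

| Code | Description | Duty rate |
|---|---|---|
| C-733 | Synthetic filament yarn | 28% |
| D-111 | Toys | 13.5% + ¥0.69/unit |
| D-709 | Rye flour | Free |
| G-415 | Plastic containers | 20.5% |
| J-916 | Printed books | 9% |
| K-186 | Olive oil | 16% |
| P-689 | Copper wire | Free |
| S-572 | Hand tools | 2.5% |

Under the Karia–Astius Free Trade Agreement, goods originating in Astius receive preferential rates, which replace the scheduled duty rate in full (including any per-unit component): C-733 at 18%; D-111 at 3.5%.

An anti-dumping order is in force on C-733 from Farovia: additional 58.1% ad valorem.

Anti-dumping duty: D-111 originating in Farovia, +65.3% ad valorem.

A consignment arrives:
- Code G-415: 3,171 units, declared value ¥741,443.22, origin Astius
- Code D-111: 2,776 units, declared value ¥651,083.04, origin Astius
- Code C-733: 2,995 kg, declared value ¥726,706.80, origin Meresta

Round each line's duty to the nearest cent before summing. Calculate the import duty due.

¥378,261.67

Line 1 (G-415, Astius, 3,171 units, ¥741,443.22):
Base rate for G-415 is 20.5%.
Origin Astius is the FTA partner but G-415 is not on the preference list; base rate stands.
Duty = ¥741,443.22 × 20.5% = ¥151,995.86.
Line 2 (D-111, Astius, 2,776 units, ¥651,083.04):
Base rate for D-111 is 13.5% + ¥0.69/unit.
Origin Astius qualifies under the Karia–Astius agreement and D-111 is covered: preferential rate 3.5% applies instead.
The additional-duty order on D-111 targets Farovia, not Astius; it does not apply.
Duty = ¥651,083.04 × 3.5% = ¥22,787.91.
Line 3 (C-733, Meresta, 2,995 kg, ¥726,706.80):
Base rate for C-733 is 28%.
C-733 has an FTA preferential rate, but origin Meresta is not Astius; base rate stands.
The additional-duty order on C-733 targets Farovia, not Meresta; it does not apply.
Duty = ¥726,706.80 × 28% = ¥203,477.90.
Total = ¥151,995.86 + ¥22,787.91 + ¥203,477.90 = ¥378,261.67.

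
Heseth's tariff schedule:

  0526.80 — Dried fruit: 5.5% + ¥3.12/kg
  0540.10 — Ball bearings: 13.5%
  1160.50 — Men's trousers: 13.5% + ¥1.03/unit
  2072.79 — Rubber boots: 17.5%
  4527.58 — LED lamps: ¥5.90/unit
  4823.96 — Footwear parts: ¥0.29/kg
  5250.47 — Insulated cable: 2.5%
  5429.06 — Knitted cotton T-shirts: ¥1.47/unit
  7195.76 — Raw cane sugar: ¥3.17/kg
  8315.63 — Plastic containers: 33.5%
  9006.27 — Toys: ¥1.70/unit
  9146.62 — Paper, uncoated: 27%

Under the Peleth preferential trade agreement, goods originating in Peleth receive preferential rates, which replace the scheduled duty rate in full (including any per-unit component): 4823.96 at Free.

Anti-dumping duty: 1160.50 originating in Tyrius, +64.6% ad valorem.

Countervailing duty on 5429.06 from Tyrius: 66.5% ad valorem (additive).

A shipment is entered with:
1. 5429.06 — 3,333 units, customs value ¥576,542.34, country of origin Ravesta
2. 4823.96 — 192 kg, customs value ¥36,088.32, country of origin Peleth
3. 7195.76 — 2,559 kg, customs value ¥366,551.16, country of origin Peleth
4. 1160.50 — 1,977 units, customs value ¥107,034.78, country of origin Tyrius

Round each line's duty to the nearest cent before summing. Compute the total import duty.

¥98,642.01

Line 1 (5429.06, Ravesta, 3,333 units, ¥576,542.34):
Base rate for 5429.06 is ¥1.47/unit.
The additional-duty order on 5429.06 targets Tyrius, not Ravesta; it does not apply.
Duty = 3,333 × ¥1.47 = ¥4,899.51.
Line 2 (4823.96, Peleth, 192 kg, ¥36,088.32):
Base rate for 4823.96 is ¥0.29/kg.
Origin Peleth qualifies under the Heseth–Peleth agreement and 4823.96 is covered: preferential rate Free applies instead.
Duty = ¥36,088.32 × 0% = ¥0.00.
Line 3 (7195.76, Peleth, 2,559 kg, ¥366,551.16):
Base rate for 7195.76 is ¥3.17/kg.
Origin Peleth is the FTA partner but 7195.76 is not on the preference list; base rate stands.
Duty = 2,559 × ¥3.17 = ¥8,112.03.
Line 4 (1160.50, Tyrius, 1,977 units, ¥107,034.78):
Base rate for 1160.50 is 13.5% + ¥1.03/unit.
Additional duty on 1160.50 from Tyrius: +64.6%. Applied ad valorem rate: 13.5% + 64.6% = 78.1%.
Duty = ¥107,034.78 × 78.1% + 1,977 × ¥1.03 = ¥85,630.47.
Total = ¥4,899.51 + ¥0.00 + ¥8,112.03 + ¥85,630.47 = ¥98,642.01.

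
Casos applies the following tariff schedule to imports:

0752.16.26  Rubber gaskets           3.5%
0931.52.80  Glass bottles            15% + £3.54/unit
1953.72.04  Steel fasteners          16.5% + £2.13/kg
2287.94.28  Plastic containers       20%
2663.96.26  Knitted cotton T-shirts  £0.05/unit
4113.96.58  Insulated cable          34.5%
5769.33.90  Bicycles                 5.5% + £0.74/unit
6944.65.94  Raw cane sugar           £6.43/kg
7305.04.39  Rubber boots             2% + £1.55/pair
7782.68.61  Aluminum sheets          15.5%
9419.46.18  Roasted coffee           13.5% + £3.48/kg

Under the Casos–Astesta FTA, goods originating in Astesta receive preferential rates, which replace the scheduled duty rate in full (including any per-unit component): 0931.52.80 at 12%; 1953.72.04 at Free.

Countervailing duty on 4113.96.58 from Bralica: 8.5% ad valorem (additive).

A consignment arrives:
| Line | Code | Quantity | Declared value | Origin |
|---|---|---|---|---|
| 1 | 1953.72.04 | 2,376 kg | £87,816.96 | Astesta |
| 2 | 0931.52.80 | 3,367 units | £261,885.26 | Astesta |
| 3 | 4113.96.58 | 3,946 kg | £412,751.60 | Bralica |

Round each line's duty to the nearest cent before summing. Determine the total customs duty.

Line 1 (1953.72.04, Astesta, 2,376 kg, £87,816.96):
Base rate for 1953.72.04 is 16.5% + £2.13/kg.
Origin Astesta qualifies under the Casos–Astesta agreement and 1953.72.04 is covered: preferential rate Free applies instead.
Duty = £87,816.96 × 0% = £0.00.
Line 2 (0931.52.80, Astesta, 3,367 units, £261,885.26):
Base rate for 0931.52.80 is 15% + £3.54/unit.
Origin Astesta qualifies under the Casos–Astesta agreement and 0931.52.80 is covered: preferential rate 12% applies instead.
Duty = £261,885.26 × 12% = £31,426.23.
Line 3 (4113.96.58, Bralica, 3,946 kg, £412,751.60):
Base rate for 4113.96.58 is 34.5%.
Additional duty on 4113.96.58 from Bralica: +8.5%. Applied ad valorem rate: 34.5% + 8.5% = 43%.
Duty = £412,751.60 × 43% = £177,483.19.
Total = £0.00 + £31,426.23 + £177,483.19 = £208,909.42.

£208,909.42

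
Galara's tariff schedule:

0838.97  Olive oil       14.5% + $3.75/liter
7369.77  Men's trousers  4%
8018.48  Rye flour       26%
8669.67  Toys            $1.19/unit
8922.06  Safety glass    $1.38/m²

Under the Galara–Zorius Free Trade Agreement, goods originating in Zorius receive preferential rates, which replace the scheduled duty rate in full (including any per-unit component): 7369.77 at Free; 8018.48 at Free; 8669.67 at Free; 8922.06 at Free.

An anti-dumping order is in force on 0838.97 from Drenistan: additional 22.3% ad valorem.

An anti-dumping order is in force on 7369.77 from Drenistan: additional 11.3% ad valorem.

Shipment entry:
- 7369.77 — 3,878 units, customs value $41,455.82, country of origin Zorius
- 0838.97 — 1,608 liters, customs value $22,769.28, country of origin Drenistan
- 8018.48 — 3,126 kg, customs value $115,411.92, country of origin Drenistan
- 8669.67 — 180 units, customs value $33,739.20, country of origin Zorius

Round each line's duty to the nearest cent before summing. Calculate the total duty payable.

$44,416.20

Line 1 (7369.77, Zorius, 3,878 units, $41,455.82):
Base rate for 7369.77 is 4%.
Origin Zorius qualifies under the Galara–Zorius agreement and 7369.77 is covered: preferential rate Free applies instead.
The additional-duty order on 7369.77 targets Drenistan, not Zorius; it does not apply.
Duty = $41,455.82 × 0% = $0.00.
Line 2 (0838.97, Drenistan, 1,608 liters, $22,769.28):
Base rate for 0838.97 is 14.5% + $3.75/liter.
Additional duty on 0838.97 from Drenistan: +22.3%. Applied ad valorem rate: 14.5% + 22.3% = 36.8%.
Duty = $22,769.28 × 36.8% + 1,608 × $3.75 = $14,409.10.
Line 3 (8018.48, Drenistan, 3,126 kg, $115,411.92):
Base rate for 8018.48 is 26%.
8018.48 has an FTA preferential rate, but origin Drenistan is not Zorius; base rate stands.
Duty = $115,411.92 × 26% = $30,007.10.
Line 4 (8669.67, Zorius, 180 units, $33,739.20):
Base rate for 8669.67 is $1.19/unit.
Origin Zorius qualifies under the Galara–Zorius agreement and 8669.67 is covered: preferential rate Free applies instead.
Duty = $33,739.20 × 0% = $0.00.
Total = $0.00 + $14,409.10 + $30,007.10 + $0.00 = $44,416.20.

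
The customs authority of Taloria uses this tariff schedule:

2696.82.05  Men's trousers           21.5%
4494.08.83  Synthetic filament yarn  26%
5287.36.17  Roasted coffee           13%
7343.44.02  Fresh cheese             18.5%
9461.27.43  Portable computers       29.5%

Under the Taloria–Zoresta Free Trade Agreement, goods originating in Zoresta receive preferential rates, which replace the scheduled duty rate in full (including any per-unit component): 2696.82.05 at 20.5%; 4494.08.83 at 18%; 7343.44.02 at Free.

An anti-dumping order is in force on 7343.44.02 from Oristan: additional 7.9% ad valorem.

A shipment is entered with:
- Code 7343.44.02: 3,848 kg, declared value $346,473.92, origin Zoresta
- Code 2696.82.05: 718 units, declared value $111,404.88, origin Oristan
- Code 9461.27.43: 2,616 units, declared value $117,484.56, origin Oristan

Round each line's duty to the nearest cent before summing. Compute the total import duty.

$58,610.00

Line 1 (7343.44.02, Zoresta, 3,848 kg, $346,473.92):
Base rate for 7343.44.02 is 18.5%.
Origin Zoresta qualifies under the Taloria–Zoresta agreement and 7343.44.02 is covered: preferential rate Free applies instead.
The additional-duty order on 7343.44.02 targets Oristan, not Zoresta; it does not apply.
Duty = $346,473.92 × 0% = $0.00.
Line 2 (2696.82.05, Oristan, 718 units, $111,404.88):
Base rate for 2696.82.05 is 21.5%.
2696.82.05 has an FTA preferential rate, but origin Oristan is not Zoresta; base rate stands.
Duty = $111,404.88 × 21.5% = $23,952.05.
Line 3 (9461.27.43, Oristan, 2,616 units, $117,484.56):
Base rate for 9461.27.43 is 29.5%.
Duty = $117,484.56 × 29.5% = $34,657.95.
Total = $0.00 + $23,952.05 + $34,657.95 = $58,610.00.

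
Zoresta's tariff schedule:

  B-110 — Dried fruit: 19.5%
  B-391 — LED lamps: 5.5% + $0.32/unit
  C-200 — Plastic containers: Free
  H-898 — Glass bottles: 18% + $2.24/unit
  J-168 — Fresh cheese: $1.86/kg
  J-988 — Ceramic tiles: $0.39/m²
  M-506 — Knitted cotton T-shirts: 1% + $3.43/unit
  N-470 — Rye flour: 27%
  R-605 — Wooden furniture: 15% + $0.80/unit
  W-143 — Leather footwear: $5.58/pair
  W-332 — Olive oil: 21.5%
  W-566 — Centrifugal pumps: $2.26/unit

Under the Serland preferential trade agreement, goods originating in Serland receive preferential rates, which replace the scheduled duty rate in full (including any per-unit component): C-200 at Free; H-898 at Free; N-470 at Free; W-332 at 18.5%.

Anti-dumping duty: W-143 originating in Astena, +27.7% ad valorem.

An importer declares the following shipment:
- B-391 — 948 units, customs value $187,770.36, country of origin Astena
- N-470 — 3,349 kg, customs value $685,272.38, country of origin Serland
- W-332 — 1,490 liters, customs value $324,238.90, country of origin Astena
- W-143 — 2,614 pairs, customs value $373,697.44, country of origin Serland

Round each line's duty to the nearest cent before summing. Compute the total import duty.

Line 1 (B-391, Astena, 948 units, $187,770.36):
Base rate for B-391 is 5.5% + $0.32/unit.
Duty = $187,770.36 × 5.5% + 948 × $0.32 = $10,630.73.
Line 2 (N-470, Serland, 3,349 kg, $685,272.38):
Base rate for N-470 is 27%.
Origin Serland qualifies under the Zoresta–Serland agreement and N-470 is covered: preferential rate Free applies instead.
Duty = $685,272.38 × 0% = $0.00.
Line 3 (W-332, Astena, 1,490 liters, $324,238.90):
Base rate for W-332 is 21.5%.
W-332 has an FTA preferential rate, but origin Astena is not Serland; base rate stands.
Duty = $324,238.90 × 21.5% = $69,711.36.
Line 4 (W-143, Serland, 2,614 pairs, $373,697.44):
Base rate for W-143 is $5.58/pair.
Origin Serland is the FTA partner but W-143 is not on the preference list; base rate stands.
The additional-duty order on W-143 targets Astena, not Serland; it does not apply.
Duty = 2,614 × $5.58 = $14,586.12.
Total = $10,630.73 + $0.00 + $69,711.36 + $14,586.12 = $94,928.21.

$94,928.21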